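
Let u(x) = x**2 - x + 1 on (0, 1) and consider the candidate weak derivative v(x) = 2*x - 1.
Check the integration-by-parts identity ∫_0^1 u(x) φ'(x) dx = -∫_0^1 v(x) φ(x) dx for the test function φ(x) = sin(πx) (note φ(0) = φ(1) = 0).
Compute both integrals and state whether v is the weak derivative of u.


LHS = 0, RHS = 0. Yes, v = u' weakly.

u(x) = x**2 - x + 1, classical derivative u'(x) = 2*x - 1.
φ(x) = sin(πx), so φ'(x) = π*cos(π*x).
Note φ(0) = φ(1) = 0, so the boundary term u·φ vanishes.
LHS = ∫_0^1 u(x) φ'(x) dx = ∫_0^1 (π*x^2*cos(π*x) - π*x*cos(π*x) + π*cos(π*x)) dx. Term by term:
  ∫_0^1 π*cos(π*x) dx = 0;  ∫_0^1 π*x^2*cos(π*x) dx = -2/π;  ∫_0^1 -π*x*cos(π*x) dx = 2/π.
Sum: 0 − 2/π + 2/π = 0.
So LHS = 0.
∫_0^1 v(x) φ(x) dx = ∫_0^1 (2*x*sin(π*x) - sin(π*x)) dx. Term by term:
  ∫_0^1 -sin(π*x) dx = -2/π;  ∫_0^1 2*x*sin(π*x) dx = 2/π.
Sum: -2/π + 2/π = 0.
So RHS = -∫_0^1 v(x) φ(x) dx = 0.
LHS = RHS, so the identity holds for this test φ.
Moreover u is smooth here and v(x) = u'(x) = 2*x - 1 pointwise, so the identity holds for every test function. Hence v is the weak derivative of u.


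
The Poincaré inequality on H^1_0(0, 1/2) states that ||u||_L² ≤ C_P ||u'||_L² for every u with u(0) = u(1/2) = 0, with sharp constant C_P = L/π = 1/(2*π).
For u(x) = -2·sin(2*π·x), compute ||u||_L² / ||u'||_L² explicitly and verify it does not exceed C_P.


||u||_L² / ||u'||_L² = 1/(2*π) = C_P.

u(x) = -2·sin(2*π·x), so u'(x) = -4*π*cos(2*π*x).
Writing u(x) = A·sin(kπx/L) with A = -2 and k = 1, use ∫_0^L sin²(kπx/L) dx = L/2 and ∫_0^L cos²(kπx/L) dx = L/2.
u² = 4·sin²(2*π·x) and (u')² = 16*π^2·cos²(2*π·x), and each of sin², cos² integrates to L/2 = 1/4 over (0, 1/2).
∫_0^1/2 u² dx = 1, so ||u||_L² = 1.
∫_0^1/2 (u')² dx = 4*π^2, so ||u'||_L² = 2*π.
Ratio ||u||_L² / ||u'||_L² = 1/(2*π).
Sharp Poincaré constant on H^1_0(0, 1/2) is C_P = L/π = 1/(2*π), achieved by sin(2*π·x).
This is the k = 1 eigenfunction (up to amplitude), so the ratio equals the sharp Poincaré constant exactly.


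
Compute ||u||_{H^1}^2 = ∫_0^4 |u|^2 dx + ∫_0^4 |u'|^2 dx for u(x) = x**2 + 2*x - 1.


||u||_{H^1}^2 = 3204/5

The H^1 norm (squared) on an interval (0, L) is
  ||u||_{H^1}^2 = ∫_0^L u(x)^2 dx + ∫_0^L u'(x)^2 dx.
Compute u'(x) = 2*x + 2.
Then u(x)^2 = x**4 + 4*x**3 + 2*x**2 - 4*x + 1 and u'(x)^2 = 4*x**2 + 8*x + 4.
Integrate each monomial from 0 to 4 using ∫_0^4 c·x^n dx = c·4^(n+1)/(n+1):
  ∫_0^4 u(x)^2 dx = ∫_0^4 (x^4 + 4*x^3 + 2*x^2 - 4*x + 1) dx. Term by term:
    ∫_0^4 x^4 dx = 1024/5;  ∫_0^4 4*x^3 dx = 256;  ∫_0^4 2*x^2 dx = 128/3;
    ∫_0^4 -4*x dx = -32;  ∫_0^4 1 dx = 4.
  Sum: 1024/5 + 256 + 128/3 − 32 + 4 = 7132/15.
  ∫_0^4 u'(x)^2 dx = ∫_0^4 (4*x^2 + 8*x + 4) dx. Term by term:
    ∫_0^4 4*x^2 dx = 256/3;  ∫_0^4 8*x dx = 64;  ∫_0^4 4 dx = 16.
  Sum: 256/3 + 64 + 16 = 496/3.
Adding: ||u||_{H^1}^2 = 7132/15 + 496/3 = 3204/5.


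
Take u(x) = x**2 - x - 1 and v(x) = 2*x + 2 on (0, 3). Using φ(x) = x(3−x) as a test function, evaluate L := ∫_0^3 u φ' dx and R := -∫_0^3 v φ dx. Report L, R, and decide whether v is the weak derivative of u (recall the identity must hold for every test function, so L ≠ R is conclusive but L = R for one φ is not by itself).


LHS = -9, RHS = -45/2. No, v is not the weak derivative of u.

u(x) = x**2 - x - 1, classical derivative u'(x) = 2*x - 1.
φ(x) = x(3−x), so φ'(x) = 3 - 2*x.
Note φ(0) = φ(3) = 0, so the boundary term u·φ vanishes.
LHS = ∫_0^3 u(x) φ'(x) dx = ∫_0^3 (-2*x^3 + 5*x^2 - x - 3) dx. Term by term:
  ∫_0^3 -2*x^3 dx = -81/2;  ∫_0^3 5*x^2 dx = 45;  ∫_0^3 -x dx = -9/2;
  ∫_0^3 -3 dx = -9.
Sum: -81/2 + 45 − 9/2 − 9 = -9.
So LHS = -9.
∫_0^3 v(x) φ(x) dx = ∫_0^3 (-2*x^3 + 4*x^2 + 6*x) dx. Term by term:
  ∫_0^3 -2*x^3 dx = -81/2;  ∫_0^3 4*x^2 dx = 36;  ∫_0^3 6*x dx = 27.
Sum: -81/2 + 36 + 27 = 45/2.
So RHS = -∫_0^3 v(x) φ(x) dx = -45/2.
LHS − RHS = 27/2 ≠ 0, so the identity fails.
(For a valid weak derivative the identity must hold for EVERY test function, in particular this one. The failure shows v is NOT the weak derivative of u.)
Correct weak derivative would be u'(x) = 2*x - 1.


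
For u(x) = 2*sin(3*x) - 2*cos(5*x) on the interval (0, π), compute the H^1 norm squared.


||u||_{H^1(0,π)}^2 = 72*π

u'(x) = 10*sin(5*x) + 6*cos(3*x).
Expand u² and (u')² and integrate term by term on (0, π), using: for integers n ≥ 1, ∫_0^π sin²(nx) dx = ∫_0^π cos²(nx) dx = π/2; for n ≠ n', ∫_0^π sin(nx)sin(n'x) dx = ∫_0^π cos(nx)cos(n'x) dx = 0; and by product-to-sum, ∫_0^π sin(nx)cos(n'x) dx = ½∫_0^π [sin((n+n')x) + sin((n−n')x)] dx, which is 0 when n+n' is even and 2n/(n²−n'²) when n+n' is odd (it need not vanish on (0, π)).
  u² squared terms: (-2)²·∫cos(5x)² dx = 4·π/2 = 2*π;  (2)²·∫sin(3x)² dx = 4·π/2 = 2*π.
  u² cross terms: 2·(-2)·(2)·∫cos(5x)·sin(3x) dx = -8·(0) = 0.
  So ∫_0^π u² dx = 2*π + 2*π + 0 = 4*π.
  (u')² squared terms: (6)²·∫cos(3x)² dx = 36·π/2 = 18*π;  (10)²·∫sin(5x)² dx = 100·π/2 = 50*π.
  (u')² cross terms: 2·(6)·(10)·∫cos(3x)·sin(5x) dx = 120·(0) = 0.
  So ∫_0^π (u')² dx = 18*π + 50*π + 0 = 68*π.
||u||_{H^1}^2 = (4*π) + (68*π) = 72*π.


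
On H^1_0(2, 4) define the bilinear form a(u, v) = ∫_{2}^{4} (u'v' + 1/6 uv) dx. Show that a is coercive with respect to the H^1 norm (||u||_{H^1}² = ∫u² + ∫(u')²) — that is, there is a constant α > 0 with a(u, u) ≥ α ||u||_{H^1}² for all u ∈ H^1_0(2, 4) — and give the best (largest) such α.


α = (2/3 + π^2)/(4 + π^2)

Coercivity of a(·,·) on H^1_0(2, 4) means a(u, u) ≥ α ||u||_{H^1}² for every u ∈ H^1_0.
The interval has length L = 2, and Poincaré/coercivity depend only on L. Here a(u, u) = ∫(u')² + (1/6)·∫u².
Here 0 < c = 1/6 < 1. The condition a(u,u) ≥ α||u||_{H^1}² reads (1−α)∫(u')² ≥ (α−c)∫u². Any admissible α is ≤ 1 (rapidly oscillating u have ∫u²/∫(u')² → 0), and α = 1 would force 0 ≥ (1−c)∫u², impossible since c < 1; so 1−α > 0. By the sharp Poincaré inequality on H^1_0 of an interval of length L, ∫(u')² ≥ (π/L)²∫u² with equality for the first sine mode sin(π(x−x₀)/L) (x₀ the left endpoint), so the inequality holds for all u iff (1−α)(π/L)² ≥ α − c, i.e. α ≤ ((π/L)² + c)/((π/L)² + 1) = (1 + c(L/π)²)/(1 + (L/π)²). With (π/L)² = π^2/4 and c = 1/6, the largest admissible constant is α = ((π/L)² + c)/((π/L)² + 1).
Simplifying, α = (2/3 + π^2)/(4 + π^2).


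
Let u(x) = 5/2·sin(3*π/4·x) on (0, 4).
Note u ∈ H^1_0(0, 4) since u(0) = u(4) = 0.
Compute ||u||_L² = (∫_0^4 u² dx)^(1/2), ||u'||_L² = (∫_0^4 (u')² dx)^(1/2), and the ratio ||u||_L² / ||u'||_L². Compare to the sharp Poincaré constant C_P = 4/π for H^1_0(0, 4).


||u||_L² / ||u'||_L² = 4/(3*π) < C_P = 4/π.

u(x) = 5/2·sin(3*π/4·x), so u'(x) = 15*π*cos(3*π*x/4)/8.
Writing u(x) = A·sin(kπx/L) with A = 5/2 and k = 3, use ∫_0^L sin²(kπx/L) dx = L/2 and ∫_0^L cos²(kπx/L) dx = L/2.
u² = 25/4·sin²(3*π/4·x) and (u')² = 225*π^2/64·cos²(3*π/4·x), and each of sin², cos² integrates to L/2 = 2 over (0, 4).
∫_0^4 u² dx = 25/2, so ||u||_L² = 5*sqrt(2)/2.
∫_0^4 (u')² dx = 225*π^2/32, so ||u'||_L² = 15*sqrt(2)*π/8.
Ratio ||u||_L² / ||u'||_L² = 4/(3*π).
Sharp Poincaré constant on H^1_0(0, 4) is C_P = L/π = 4/π, achieved by sin(π/4·x).
This is the k = 3 harmonic; the ratio L/(kπ) is strictly less than C_P = L/π, consistent with the sharp inequality ||u||_L² ≤ C_P ||u'||_L².


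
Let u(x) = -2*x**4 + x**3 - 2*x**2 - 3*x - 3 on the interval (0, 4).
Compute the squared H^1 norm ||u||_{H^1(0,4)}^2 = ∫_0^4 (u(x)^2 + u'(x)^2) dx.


||u||_{H^1}^2 = 77813576/315

The H^1 norm (squared) on an interval (0, L) is
  ||u||_{H^1}^2 = ∫_0^L u(x)^2 dx + ∫_0^L u'(x)^2 dx.
Compute u'(x) = -8*x**3 + 3*x**2 - 4*x - 3.
Then u(x)^2 = 4*x**8 - 4*x**7 + 9*x**6 + 8*x**5 + 10*x**4 + 6*x**3 + 21*x**2 + 18*x + 9 and u'(x)^2 = 64*x**6 - 48*x**5 + 73*x**4 + 24*x**3 - 2*x**2 + 24*x + 9.
Integrate each monomial from 0 to 4 using ∫_0^4 c·x^n dx = c·4^(n+1)/(n+1):
  ∫_0^4 u(x)^2 dx = ∫_0^4 (4*x^8 - 4*x^7 + 9*x^6 + 8*x^5 + 10*x^4 + 6*x^3 + 21*x^2 + 18*x + 9) dx. Term by term:
    ∫_0^4 4*x^8 dx = 1048576/9;  ∫_0^4 -4*x^7 dx = -32768;  ∫_0^4 9*x^6 dx = 147456/7;
    ∫_0^4 8*x^5 dx = 16384/3;  ∫_0^4 10*x^4 dx = 2048;  ∫_0^4 6*x^3 dx = 384;
    ∫_0^4 21*x^2 dx = 448;  ∫_0^4 18*x dx = 144;  ∫_0^4 9 dx = 36.
  Sum: 1048576/9 − 32768 + 147456/7 + 16384/3 + 2048 + 384 + 448 + 144 + 36 = 7139596/63.
  ∫_0^4 u'(x)^2 dx = ∫_0^4 (64*x^6 - 48*x^5 + 73*x^4 + 24*x^3 - 2*x^2 + 24*x + 9) dx. Term by term:
    ∫_0^4 64*x^6 dx = 1048576/7;  ∫_0^4 -48*x^5 dx = -32768;  ∫_0^4 73*x^4 dx = 74752/5;
    ∫_0^4 24*x^3 dx = 1536;  ∫_0^4 -2*x^2 dx = -128/3;  ∫_0^4 24*x dx = 192;
    ∫_0^4 9 dx = 36.
  Sum: 1048576/7 − 32768 + 74752/5 + 1536 − 128/3 + 192 + 36 = 14038532/105.
Adding: ||u||_{H^1}^2 = 7139596/63 + 14038532/105 = 77813576/315.


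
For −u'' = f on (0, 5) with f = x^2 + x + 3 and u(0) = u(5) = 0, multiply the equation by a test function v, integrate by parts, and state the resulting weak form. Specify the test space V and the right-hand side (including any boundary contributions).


V = H^1_0(0, 5) (so v(0) = v(5) = 0); weak form: ∫_0^5 u'v' dx = ∫_0^5 (x^2 + x + 3) v dx for all v ∈ V.

Multiply both sides by a test function v and integrate from 0 to 5:
  ∫_0^5 −u''(x) v(x) dx = ∫_0^5 f(x) v(x) dx.
Integrate the LHS by parts once:
  ∫_0^5 −u'' v dx = −[u'(x) v(x)]_0^5 + ∫_0^5 u'(x) v'(x) dx.
Thus ∫_0^5 u'(x) v'(x) dx = ∫_0^5 f(x) v(x) dx + [u'(x) v(x)]_0^5.
Choose V so that boundary terms are either known or forced to vanish.
u is Dirichlet: u(0) = u(5) = 0. Let V = H^1_0(0, 5); then v(0) = v(5) = 0, and [u' v]_0^5 = 0.
Weak formulation: find u (satisfying any essential BC) such that ∫_0^5 u'(x) v'(x) dx = ∫_0^5 f v dx for all v ∈ V.
Substituting f(x) = x^2 + x + 3, the right-hand side is ∫_0^5 (x^2 + x + 3) v dx.


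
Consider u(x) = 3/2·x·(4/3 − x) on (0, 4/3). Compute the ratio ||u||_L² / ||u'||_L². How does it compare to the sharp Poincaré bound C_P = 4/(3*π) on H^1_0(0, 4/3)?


||u||_L² / ||u'||_L² = 2*sqrt(10)/15 < C_P = 4/(3*π).

u(x) = 3/2·x·(4/3 − x), so u'(x) = 2 - 3*x.
u(x) = 3/2·x·(4/3 − x) vanishes at x = 0 and x = 4/3, so u ∈ H^1_0(0, 4/3). Differentiate via the product rule and integrate the resulting polynomials term by term.
  ∫_0^4/3 u² dx = ∫_0^4/3 (9*x^4/4 - 6*x^3 + 4*x^2) dx. Term by term:
    ∫_0^4/3 9*x^4/4 dx = 256/135;  ∫_0^4/3 -6*x^3 dx = -128/27;  ∫_0^4/3 4*x^2 dx = 256/81.
  Sum: 256/135 − 128/27 + 256/81 = 128/405.
  ∫_0^4/3 (u')² dx = ∫_0^4/3 (9*x^2 - 12*x + 4) dx. Term by term:
    ∫_0^4/3 9*x^2 dx = 64/9;  ∫_0^4/3 -12*x dx = -32/3;  ∫_0^4/3 4 dx = 16/3.
  Sum: 64/9 − 32/3 + 16/3 = 16/9.
∫_0^4/3 u² dx = 128/405, so ||u||_L² = 8*sqrt(10)/45.
∫_0^4/3 (u')² dx = 16/9, so ||u'||_L² = 4/3.
Ratio ||u||_L² / ||u'||_L² = 2*sqrt(10)/15.
Sharp Poincaré constant on H^1_0(0, 4/3) is C_P = L/π = 4/(3*π), achieved by sin(3*π/4·x).
A polynomial bump cannot attain the sharp Poincaré constant (only the first sine eigenfunction does), so the ratio is strictly less than C_P, consistent with ||u||_L² ≤ C_P ||u'||_L².


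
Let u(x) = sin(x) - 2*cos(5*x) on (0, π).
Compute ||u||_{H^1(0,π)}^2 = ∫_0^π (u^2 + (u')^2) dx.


||u||_{H^1(0,π)}^2 = 53*π

u'(x) = 10*sin(5*x) + cos(x).
Expand u² and (u')² and integrate term by term on (0, π), using: for integers n ≥ 1, ∫_0^π sin²(nx) dx = ∫_0^π cos²(nx) dx = π/2; for n ≠ n', ∫_0^π sin(nx)sin(n'x) dx = ∫_0^π cos(nx)cos(n'x) dx = 0; and by product-to-sum, ∫_0^π sin(nx)cos(n'x) dx = ½∫_0^π [sin((n+n')x) + sin((n−n')x)] dx, which is 0 when n+n' is even and 2n/(n²−n'²) when n+n' is odd (it need not vanish on (0, π)).
  u² squared terms: (-2)²·∫cos(5x)² dx = 4·π/2 = 2*π;  (1)²·∫sin(x)² dx = 1·π/2 = π/2.
  u² cross terms: 2·(-2)·(1)·∫cos(5x)·sin(x) dx = -4·(0) = 0.
  So ∫_0^π u² dx = 2*π + π/2 + 0 = 5*π/2.
  (u')² squared terms: (10)²·∫sin(5x)² dx = 100·π/2 = 50*π;  (1)²·∫cos(x)² dx = 1·π/2 = π/2.
  (u')² cross terms: 2·(10)·(1)·∫sin(5x)·cos(x) dx = 20·(0) = 0.
  So ∫_0^π (u')² dx = 50*π + π/2 + 0 = 101*π/2.
||u||_{H^1}^2 = (5*π/2) + (101*π/2) = 53*π.


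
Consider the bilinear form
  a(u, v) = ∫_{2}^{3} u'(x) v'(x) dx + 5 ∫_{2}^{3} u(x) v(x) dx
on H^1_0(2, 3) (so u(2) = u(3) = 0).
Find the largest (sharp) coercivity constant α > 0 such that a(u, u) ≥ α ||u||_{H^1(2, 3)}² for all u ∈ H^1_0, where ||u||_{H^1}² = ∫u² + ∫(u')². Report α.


α = 1

Coercivity of a(·,·) on H^1_0(2, 3) means a(u, u) ≥ α ||u||_{H^1}² for every u ∈ H^1_0.
The interval has length L = 1, and Poincaré/coercivity depend only on L. Here a(u, u) = ∫(u')² + (5)·∫u².
Here c = 5 ≥ 1, so a(u,u) = ∫(u')² + c∫u² ≥ ∫(u')² + ∫u² = ||u||_{H^1}², i.e. α = 1 works. No larger α is possible: a(u,u) ≥ α||u||_{H^1}² means (1−α)∫(u')² ≥ (α−c)∫u², and for the modes u_n = sin(nπ(x−x₀)/L) (x₀ the left endpoint) one has ∫u_n²/∫(u_n')² = (L/(nπ))² → 0, so a(u_n,u_n)/||u_n||_{H^1}² → 1. Hence the optimal constant is α = 1.
Therefore α = 1.


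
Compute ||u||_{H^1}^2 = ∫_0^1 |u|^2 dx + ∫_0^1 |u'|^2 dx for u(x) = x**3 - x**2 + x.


||u||_{H^1}^2 = 289/210

The H^1 norm (squared) on an interval (0, L) is
  ||u||_{H^1}^2 = ∫_0^L u(x)^2 dx + ∫_0^L u'(x)^2 dx.
Compute u'(x) = 3*x**2 - 2*x + 1.
Then u(x)^2 = x**6 - 2*x**5 + 3*x**4 - 2*x**3 + x**2 and u'(x)^2 = 9*x**4 - 12*x**3 + 10*x**2 - 4*x + 1.
Integrate each monomial from 0 to 1 using ∫_0^1 c·x^n dx = c·1^(n+1)/(n+1):
  ∫_0^1 u(x)^2 dx = ∫_0^1 (x^6 - 2*x^5 + 3*x^4 - 2*x^3 + x^2) dx. Term by term:
    ∫_0^1 x^6 dx = 1/7;  ∫_0^1 -2*x^5 dx = -1/3;  ∫_0^1 3*x^4 dx = 3/5;
    ∫_0^1 -2*x^3 dx = -1/2;  ∫_0^1 x^2 dx = 1/3.
  Sum: 1/7 − 1/3 + 3/5 − 1/2 + 1/3 = 17/70.
  ∫_0^1 u'(x)^2 dx = ∫_0^1 (9*x^4 - 12*x^3 + 10*x^2 - 4*x + 1) dx. Term by term:
    ∫_0^1 9*x^4 dx = 9/5;  ∫_0^1 -12*x^3 dx = -3;  ∫_0^1 10*x^2 dx = 10/3;
    ∫_0^1 -4*x dx = -2;  ∫_0^1 1 dx = 1.
  Sum: 9/5 − 3 + 10/3 − 2 + 1 = 17/15.
Adding: ||u||_{H^1}^2 = 17/70 + 17/15 = 289/210.


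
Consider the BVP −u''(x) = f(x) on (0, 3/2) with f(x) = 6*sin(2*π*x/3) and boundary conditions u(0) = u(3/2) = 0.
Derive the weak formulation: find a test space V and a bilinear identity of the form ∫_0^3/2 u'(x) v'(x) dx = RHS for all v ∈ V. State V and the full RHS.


V = H^1_0(0, 3/2) (so v(0) = v(3/2) = 0); weak form: ∫_0^3/2 u'v' dx = ∫_0^3/2 (6*sin(2*π*x/3)) v dx for all v ∈ V.

Multiply both sides by a test function v and integrate from 0 to 3/2:
  ∫_0^3/2 −u''(x) v(x) dx = ∫_0^3/2 f(x) v(x) dx.
Integrate the LHS by parts once:
  ∫_0^3/2 −u'' v dx = −[u'(x) v(x)]_0^3/2 + ∫_0^3/2 u'(x) v'(x) dx.
Thus ∫_0^3/2 u'(x) v'(x) dx = ∫_0^3/2 f(x) v(x) dx + [u'(x) v(x)]_0^3/2.
Choose V so that boundary terms are either known or forced to vanish.
u is Dirichlet: u(0) = u(3/2) = 0. Let V = H^1_0(0, 3/2); then v(0) = v(3/2) = 0, and [u' v]_0^3/2 = 0.
Weak formulation: find u (satisfying any essential BC) such that ∫_0^3/2 u'(x) v'(x) dx = ∫_0^3/2 f v dx for all v ∈ V.
Substituting f(x) = 6*sin(2*π*x/3), the right-hand side is ∫_0^3/2 (6*sin(2*π*x/3)) v dx.


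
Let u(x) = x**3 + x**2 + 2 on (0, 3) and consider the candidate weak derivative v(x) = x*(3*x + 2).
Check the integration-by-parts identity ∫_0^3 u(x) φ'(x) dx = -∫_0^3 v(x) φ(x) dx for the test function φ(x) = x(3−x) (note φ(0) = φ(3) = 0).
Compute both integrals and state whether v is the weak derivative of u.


LHS = -999/20, RHS = -999/20. Yes, v = u' weakly.

u(x) = x**3 + x**2 + 2, classical derivative u'(x) = 3*x**2 + 2*x.
φ(x) = x(3−x), so φ'(x) = 3 - 2*x.
Note φ(0) = φ(3) = 0, so the boundary term u·φ vanishes.
LHS = ∫_0^3 u(x) φ'(x) dx = ∫_0^3 (-2*x^4 + x^3 + 3*x^2 - 4*x + 6) dx. Term by term:
  ∫_0^3 -2*x^4 dx = -486/5;  ∫_0^3 x^3 dx = 81/4;  ∫_0^3 3*x^2 dx = 27;
  ∫_0^3 -4*x dx = -18;  ∫_0^3 6 dx = 18.
Sum: -486/5 + 81/4 + 27 − 18 + 18 = -999/20.
So LHS = -999/20.
∫_0^3 v(x) φ(x) dx = ∫_0^3 (-3*x^4 + 7*x^3 + 6*x^2) dx. Term by term:
  ∫_0^3 -3*x^4 dx = -729/5;  ∫_0^3 7*x^3 dx = 567/4;  ∫_0^3 6*x^2 dx = 54.
Sum: -729/5 + 567/4 + 54 = 999/20.
So RHS = -∫_0^3 v(x) φ(x) dx = -999/20.
LHS = RHS, so the identity holds for this test φ.
Moreover u is smooth here and v(x) = u'(x) = 3*x**2 + 2*x pointwise, so the identity holds for every test function. Hence v is the weak derivative of u.


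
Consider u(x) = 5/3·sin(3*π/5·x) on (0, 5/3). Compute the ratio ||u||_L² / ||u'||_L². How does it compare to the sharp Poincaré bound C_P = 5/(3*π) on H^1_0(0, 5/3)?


||u||_L² / ||u'||_L² = 5/(3*π) = C_P.

u(x) = 5/3·sin(3*π/5·x), so u'(x) = π*cos(3*π*x/5).
Writing u(x) = A·sin(kπx/L) with A = 5/3 and k = 1, use ∫_0^L sin²(kπx/L) dx = L/2 and ∫_0^L cos²(kπx/L) dx = L/2.
u² = 25/9·sin²(3*π/5·x) and (u')² = π^2·cos²(3*π/5·x), and each of sin², cos² integrates to L/2 = 5/6 over (0, 5/3).
∫_0^5/3 u² dx = 125/54, so ||u||_L² = 5*sqrt(30)/18.
∫_0^5/3 (u')² dx = 5*π^2/6, so ||u'||_L² = sqrt(30)*π/6.
Ratio ||u||_L² / ||u'||_L² = 5/(3*π).
Sharp Poincaré constant on H^1_0(0, 5/3) is C_P = L/π = 5/(3*π), achieved by sin(3*π/5·x).
This is the k = 1 eigenfunction (up to amplitude), so the ratio equals the sharp Poincaré constant exactly.


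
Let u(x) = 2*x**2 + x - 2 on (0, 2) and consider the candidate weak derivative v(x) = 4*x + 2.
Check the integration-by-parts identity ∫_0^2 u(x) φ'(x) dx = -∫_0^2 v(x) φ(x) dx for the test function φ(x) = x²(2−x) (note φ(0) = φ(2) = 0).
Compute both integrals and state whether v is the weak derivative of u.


LHS = -116/15, RHS = -136/15. No, v is not the weak derivative of u.

u(x) = 2*x**2 + x - 2, classical derivative u'(x) = 4*x + 1.
φ(x) = x²(2−x), so φ'(x) = x*(4 - 3*x).
Note φ(0) = φ(2) = 0, so the boundary term u·φ vanishes.
LHS = ∫_0^2 u(x) φ'(x) dx = ∫_0^2 (-6*x^4 + 5*x^3 + 10*x^2 - 8*x) dx. Term by term:
  ∫_0^2 -6*x^4 dx = -192/5;  ∫_0^2 5*x^3 dx = 20;  ∫_0^2 10*x^2 dx = 80/3;
  ∫_0^2 -8*x dx = -16.
Sum: -192/5 + 20 + 80/3 − 16 = -116/15.
So LHS = -116/15.
∫_0^2 v(x) φ(x) dx = ∫_0^2 (-4*x^4 + 6*x^3 + 4*x^2) dx. Term by term:
  ∫_0^2 -4*x^4 dx = -128/5;  ∫_0^2 6*x^3 dx = 24;  ∫_0^2 4*x^2 dx = 32/3.
Sum: -128/5 + 24 + 32/3 = 136/15.
So RHS = -∫_0^2 v(x) φ(x) dx = -136/15.
LHS − RHS = 4/3 ≠ 0, so the identity fails.
(For a valid weak derivative the identity must hold for EVERY test function, in particular this one. The failure shows v is NOT the weak derivative of u.)
Correct weak derivative would be u'(x) = 4*x + 1.


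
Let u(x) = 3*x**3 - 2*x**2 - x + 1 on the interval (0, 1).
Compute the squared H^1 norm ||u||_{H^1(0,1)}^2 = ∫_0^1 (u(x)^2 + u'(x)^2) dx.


||u||_{H^1}^2 = 613/210

The H^1 norm (squared) on an interval (0, L) is
  ||u||_{H^1}^2 = ∫_0^L u(x)^2 dx + ∫_0^L u'(x)^2 dx.
Compute u'(x) = 9*x**2 - 4*x - 1.
Then u(x)^2 = 9*x**6 - 12*x**5 - 2*x**4 + 10*x**3 - 3*x**2 - 2*x + 1 and u'(x)^2 = 81*x**4 - 72*x**3 - 2*x**2 + 8*x + 1.
Integrate each monomial from 0 to 1 using ∫_0^1 c·x^n dx = c·1^(n+1)/(n+1):
  ∫_0^1 u(x)^2 dx = ∫_0^1 (9*x^6 - 12*x^5 - 2*x^4 + 10*x^3 - 3*x^2 - 2*x + 1) dx. Term by term:
    ∫_0^1 9*x^6 dx = 9/7;  ∫_0^1 -12*x^5 dx = -2;  ∫_0^1 -2*x^4 dx = -2/5;
    ∫_0^1 10*x^3 dx = 5/2;  ∫_0^1 -3*x^2 dx = -1;  ∫_0^1 -2*x dx = -1;
    ∫_0^1 1 dx = 1.
  Sum: 9/7 − 2 − 2/5 + 5/2 − 1 − 1 + 1 = 27/70.
  ∫_0^1 u'(x)^2 dx = ∫_0^1 (81*x^4 - 72*x^3 - 2*x^2 + 8*x + 1) dx. Term by term:
    ∫_0^1 81*x^4 dx = 81/5;  ∫_0^1 -72*x^3 dx = -18;  ∫_0^1 -2*x^2 dx = -2/3;
    ∫_0^1 8*x dx = 4;  ∫_0^1 1 dx = 1.
  Sum: 81/5 − 18 − 2/3 + 4 + 1 = 38/15.
Adding: ||u||_{H^1}^2 = 27/70 + 38/15 = 613/210.


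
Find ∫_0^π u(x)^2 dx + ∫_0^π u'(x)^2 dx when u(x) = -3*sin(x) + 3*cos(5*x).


||u||_{H^1(0,π)}^2 = 126*π

u'(x) = -15*sin(5*x) - 3*cos(x).
Expand u² and (u')² and integrate term by term on (0, π), using: for integers n ≥ 1, ∫_0^π sin²(nx) dx = ∫_0^π cos²(nx) dx = π/2; for n ≠ n', ∫_0^π sin(nx)sin(n'x) dx = ∫_0^π cos(nx)cos(n'x) dx = 0; and by product-to-sum, ∫_0^π sin(nx)cos(n'x) dx = ½∫_0^π [sin((n+n')x) + sin((n−n')x)] dx, which is 0 when n+n' is even and 2n/(n²−n'²) when n+n' is odd (it need not vanish on (0, π)).
  u² squared terms: (-3)²·∫sin(x)² dx = 9·π/2 = 9*π/2;  (3)²·∫cos(5x)² dx = 9·π/2 = 9*π/2.
  u² cross terms: 2·(-3)·(3)·∫sin(x)·cos(5x) dx = -18·(0) = 0.
  So ∫_0^π u² dx = 9*π/2 + 9*π/2 + 0 = 9*π.
  (u')² squared terms: (-15)²·∫sin(5x)² dx = 225·π/2 = 225*π/2;  (-3)²·∫cos(x)² dx = 9·π/2 = 9*π/2.
  (u')² cross terms: 2·(-15)·(-3)·∫sin(5x)·cos(x) dx = 90·(0) = 0.
  So ∫_0^π (u')² dx = 225*π/2 + 9*π/2 + 0 = 117*π.
||u||_{H^1}^2 = (9*π) + (117*π) = 126*π.


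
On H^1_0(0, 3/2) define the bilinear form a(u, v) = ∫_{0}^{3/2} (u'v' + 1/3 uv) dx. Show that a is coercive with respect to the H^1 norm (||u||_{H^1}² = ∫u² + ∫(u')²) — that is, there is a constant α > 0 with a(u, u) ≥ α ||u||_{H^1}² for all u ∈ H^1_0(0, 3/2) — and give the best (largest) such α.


α = (3 + 4*π^2)/(9 + 4*π^2)

Coercivity of a(·,·) on H^1_0(0, 3/2) means a(u, u) ≥ α ||u||_{H^1}² for every u ∈ H^1_0.
The interval has length L = 3/2, and Poincaré/coercivity depend only on L. Here a(u, u) = ∫(u')² + (1/3)·∫u².
Here 0 < c = 1/3 < 1. The condition a(u,u) ≥ α||u||_{H^1}² reads (1−α)∫(u')² ≥ (α−c)∫u². Any admissible α is ≤ 1 (rapidly oscillating u have ∫u²/∫(u')² → 0), and α = 1 would force 0 ≥ (1−c)∫u², impossible since c < 1; so 1−α > 0. By the sharp Poincaré inequality on H^1_0 of an interval of length L, ∫(u')² ≥ (π/L)²∫u² with equality for the first sine mode sin(π(x−x₀)/L) (x₀ the left endpoint), so the inequality holds for all u iff (1−α)(π/L)² ≥ α − c, i.e. α ≤ ((π/L)² + c)/((π/L)² + 1) = (1 + c(L/π)²)/(1 + (L/π)²). With (π/L)² = 4*π^2/9 and c = 1/3, the largest admissible constant is α = ((π/L)² + c)/((π/L)² + 1).
Simplifying, α = (3 + 4*π^2)/(9 + 4*π^2).


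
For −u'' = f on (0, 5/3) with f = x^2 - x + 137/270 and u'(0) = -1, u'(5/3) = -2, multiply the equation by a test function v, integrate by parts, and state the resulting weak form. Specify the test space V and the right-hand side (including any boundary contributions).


V = H^1(0, 5/3) (v unrestricted at boundary; u is determined up to an additive constant); weak form: ∫_0^5/3 u'v' dx = ∫_0^5/3 (x^2 - x + 137/270) v dx − 2·v(5/3) + v(0) for all v ∈ V.

Multiply both sides by a test function v and integrate from 0 to 5/3:
  ∫_0^5/3 −u''(x) v(x) dx = ∫_0^5/3 f(x) v(x) dx.
Integrate the LHS by parts once:
  ∫_0^5/3 −u'' v dx = −[u'(x) v(x)]_0^5/3 + ∫_0^5/3 u'(x) v'(x) dx.
Thus ∫_0^5/3 u'(x) v'(x) dx = ∫_0^5/3 f(x) v(x) dx + [u'(x) v(x)]_0^5/3.
Choose V so that boundary terms are either known or forced to vanish.
u has inhomogeneous Neumann u'(0) = -1, u'(5/3) = -2. [u' v]_0^5/3 = (-2)·v(5/3) − (-1)·v(0) = − 2·v(5/3) + v(0). Take V = H^1(0, 5/3); boundary term becomes part of RHS.
Weak formulation: find u (satisfying any essential BC) such that ∫_0^5/3 u'(x) v'(x) dx = ∫_0^5/3 f v dx − 2·v(5/3) + v(0) for all v ∈ V (Neumann data are natural BCs: they enter the RHS as boundary terms).
Substituting f(x) = x^2 - x + 137/270, the right-hand side is ∫_0^5/3 (x^2 - x + 137/270) v dx − 2·v(5/3) + v(0).
Compatibility check (pure Neumann): taking v ≡ 1 ∈ V gives 0 = ∫_0^5/3 f dx + (-2) − (-1), i.e. ∫_0^5/3 f dx must equal u'(0) − u'(5/3) = 1. Indeed ∫_0^5/3 (x^2 - x + 137/270) dx = 1, so the data are compatible. The solution is then unique only up to an additive constant (fix it e.g. by requiring ∫_0^5/3 u dx = 0).


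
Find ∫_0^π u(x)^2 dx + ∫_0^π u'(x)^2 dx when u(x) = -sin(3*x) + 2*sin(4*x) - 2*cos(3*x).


||u||_{H^1(0,π)}^2 = -640/7 + 59*π

u'(x) = 6*sin(3*x) - 3*cos(3*x) + 8*cos(4*x).
Expand u² and (u')² and integrate term by term on (0, π), using: for integers n ≥ 1, ∫_0^π sin²(nx) dx = ∫_0^π cos²(nx) dx = π/2; for n ≠ n', ∫_0^π sin(nx)sin(n'x) dx = ∫_0^π cos(nx)cos(n'x) dx = 0; and by product-to-sum, ∫_0^π sin(nx)cos(n'x) dx = ½∫_0^π [sin((n+n')x) + sin((n−n')x)] dx, which is 0 when n+n' is even and 2n/(n²−n'²) when n+n' is odd (it need not vanish on (0, π)).
  u² squared terms: (-1)²·∫sin(3x)² dx = 1·π/2 = π/2;  (-2)²·∫cos(3x)² dx = 4·π/2 = 2*π;  (2)²·∫sin(4x)² dx = 4·π/2 = 2*π.
  u² cross terms: 2·(-1)·(-2)·∫sin(3x)·cos(3x) dx = 4·(0) = 0;  2·(-1)·(2)·∫sin(3x)·sin(4x) dx = -4·(0) = 0;  2·(-2)·(2)·∫cos(3x)·sin(4x) dx = -8·(8/7) = -64/7.
  So ∫_0^π u² dx = π/2 + 2*π + 2*π + 0 + 0 − 64/7 = -64/7 + 9*π/2.
  (u')² squared terms: (-3)²·∫cos(3x)² dx = 9·π/2 = 9*π/2;  (6)²·∫sin(3x)² dx = 36·π/2 = 18*π;  (8)²·∫cos(4x)² dx = 64·π/2 = 32*π.
  (u')² cross terms: 2·(-3)·(6)·∫cos(3x)·sin(3x) dx = -36·(0) = 0;  2·(-3)·(8)·∫cos(3x)·cos(4x) dx = -48·(0) = 0;  2·(6)·(8)·∫sin(3x)·cos(4x) dx = 96·(-6/7) = -576/7.
  So ∫_0^π (u')² dx = 9*π/2 + 18*π + 32*π + 0 + 0 − 576/7 = -576/7 + 109*π/2.
||u||_{H^1}^2 = (-64/7 + 9*π/2) + (-576/7 + 109*π/2) = -640/7 + 59*π.


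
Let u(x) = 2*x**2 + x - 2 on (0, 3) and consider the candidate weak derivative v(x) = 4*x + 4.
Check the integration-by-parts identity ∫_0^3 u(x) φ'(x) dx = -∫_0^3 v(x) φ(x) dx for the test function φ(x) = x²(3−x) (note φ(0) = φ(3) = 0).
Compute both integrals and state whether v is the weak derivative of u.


LHS = -1107/20, RHS = -378/5. No, v is not the weak derivative of u.

u(x) = 2*x**2 + x - 2, classical derivative u'(x) = 4*x + 1.
φ(x) = x²(3−x), so φ'(x) = 3*x*(2 - x).
Note φ(0) = φ(3) = 0, so the boundary term u·φ vanishes.
LHS = ∫_0^3 u(x) φ'(x) dx = ∫_0^3 (-6*x^4 + 9*x^3 + 12*x^2 - 12*x) dx. Term by term:
  ∫_0^3 -6*x^4 dx = -1458/5;  ∫_0^3 9*x^3 dx = 729/4;  ∫_0^3 12*x^2 dx = 108;
  ∫_0^3 -12*x dx = -54.
Sum: -1458/5 + 729/4 + 108 − 54 = -1107/20.
So LHS = -1107/20.
∫_0^3 v(x) φ(x) dx = ∫_0^3 (-4*x^4 + 8*x^3 + 12*x^2) dx. Term by term:
  ∫_0^3 -4*x^4 dx = -972/5;  ∫_0^3 8*x^3 dx = 162;  ∫_0^3 12*x^2 dx = 108.
Sum: -972/5 + 162 + 108 = 378/5.
So RHS = -∫_0^3 v(x) φ(x) dx = -378/5.
LHS − RHS = 81/4 ≠ 0, so the identity fails.
(For a valid weak derivative the identity must hold for EVERY test function, in particular this one. The failure shows v is NOT the weak derivative of u.)
Correct weak derivative would be u'(x) = 4*x + 1.


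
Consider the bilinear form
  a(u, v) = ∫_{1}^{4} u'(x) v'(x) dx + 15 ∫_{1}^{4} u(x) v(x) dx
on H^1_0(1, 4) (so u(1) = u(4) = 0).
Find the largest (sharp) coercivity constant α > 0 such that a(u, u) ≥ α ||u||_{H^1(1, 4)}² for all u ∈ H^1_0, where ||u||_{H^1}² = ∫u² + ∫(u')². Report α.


α = 1

Coercivity of a(·,·) on H^1_0(1, 4) means a(u, u) ≥ α ||u||_{H^1}² for every u ∈ H^1_0.
The interval has length L = 3, and Poincaré/coercivity depend only on L. Here a(u, u) = ∫(u')² + (15)·∫u².
Here c = 15 ≥ 1, so a(u,u) = ∫(u')² + c∫u² ≥ ∫(u')² + ∫u² = ||u||_{H^1}², i.e. α = 1 works. No larger α is possible: a(u,u) ≥ α||u||_{H^1}² means (1−α)∫(u')² ≥ (α−c)∫u², and for the modes u_n = sin(nπ(x−x₀)/L) (x₀ the left endpoint) one has ∫u_n²/∫(u_n')² = (L/(nπ))² → 0, so a(u_n,u_n)/||u_n||_{H^1}² → 1. Hence the optimal constant is α = 1.
Therefore α = 1.


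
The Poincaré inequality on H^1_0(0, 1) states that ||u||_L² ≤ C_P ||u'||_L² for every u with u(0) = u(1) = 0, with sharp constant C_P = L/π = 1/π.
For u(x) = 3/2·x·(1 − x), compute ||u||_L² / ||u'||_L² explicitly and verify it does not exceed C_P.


||u||_L² / ||u'||_L² = sqrt(10)/10 < C_P = 1/π.

u(x) = 3/2·x·(1 − x), so u'(x) = 3/2 - 3*x.
u(x) = 3/2·x·(1 − x) vanishes at x = 0 and x = 1, so u ∈ H^1_0(0, 1). Differentiate via the product rule and integrate the resulting polynomials term by term.
  ∫_0^1 u² dx = ∫_0^1 (9*x^4/4 - 9*x^3/2 + 9*x^2/4) dx. Term by term:
    ∫_0^1 9*x^4/4 dx = 9/20;  ∫_0^1 -9*x^3/2 dx = -9/8;  ∫_0^1 9*x^2/4 dx = 3/4.
  Sum: 9/20 − 9/8 + 3/4 = 3/40.
  ∫_0^1 (u')² dx = ∫_0^1 (9*x^2 - 9*x + 9/4) dx. Term by term:
    ∫_0^1 9*x^2 dx = 3;  ∫_0^1 -9*x dx = -9/2;  ∫_0^1 9/4 dx = 9/4.
  Sum: 3 − 9/2 + 9/4 = 3/4.
∫_0^1 u² dx = 3/40, so ||u||_L² = sqrt(30)/20.
∫_0^1 (u')² dx = 3/4, so ||u'||_L² = sqrt(3)/2.
Ratio ||u||_L² / ||u'||_L² = sqrt(10)/10.
Sharp Poincaré constant on H^1_0(0, 1) is C_P = L/π = 1/π, achieved by sin(π·x).
A polynomial bump cannot attain the sharp Poincaré constant (only the first sine eigenfunction does), so the ratio is strictly less than C_P, consistent with ||u||_L² ≤ C_P ||u'||_L².


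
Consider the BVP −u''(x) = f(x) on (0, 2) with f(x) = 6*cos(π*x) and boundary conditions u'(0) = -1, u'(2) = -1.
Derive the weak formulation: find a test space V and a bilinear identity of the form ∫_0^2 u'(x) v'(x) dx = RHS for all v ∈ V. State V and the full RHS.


V = H^1(0, 2) (v unrestricted at boundary; u is determined up to an additive constant); weak form: ∫_0^2 u'v' dx = ∫_0^2 (6*cos(π*x)) v dx − v(2) + v(0) for all v ∈ V.

Multiply both sides by a test function v and integrate from 0 to 2:
  ∫_0^2 −u''(x) v(x) dx = ∫_0^2 f(x) v(x) dx.
Integrate the LHS by parts once:
  ∫_0^2 −u'' v dx = −[u'(x) v(x)]_0^2 + ∫_0^2 u'(x) v'(x) dx.
Thus ∫_0^2 u'(x) v'(x) dx = ∫_0^2 f(x) v(x) dx + [u'(x) v(x)]_0^2.
Choose V so that boundary terms are either known or forced to vanish.
u has inhomogeneous Neumann u'(0) = -1, u'(2) = -1. [u' v]_0^2 = (-1)·v(2) − (-1)·v(0) = − v(2) + v(0). Take V = H^1(0, 2); boundary term becomes part of RHS.
Weak formulation: find u (satisfying any essential BC) such that ∫_0^2 u'(x) v'(x) dx = ∫_0^2 f v dx − v(2) + v(0) for all v ∈ V (Neumann data are natural BCs: they enter the RHS as boundary terms).
Substituting f(x) = 6*cos(π*x), the right-hand side is ∫_0^2 (6*cos(π*x)) v dx − v(2) + v(0).
Compatibility check (pure Neumann): taking v ≡ 1 ∈ V gives 0 = ∫_0^2 f dx + (-1) − (-1), i.e. ∫_0^2 f dx must equal u'(0) − u'(2) = 0. Indeed ∫_0^2 (6*cos(π*x)) dx = 0, so the data are compatible. The solution is then unique only up to an additive constant (fix it e.g. by requiring ∫_0^2 u dx = 0).


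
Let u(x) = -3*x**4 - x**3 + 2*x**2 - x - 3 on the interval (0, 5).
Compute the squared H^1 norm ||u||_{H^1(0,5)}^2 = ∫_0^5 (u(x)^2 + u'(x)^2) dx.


||u||_{H^1}^2 = 46615175/12

The H^1 norm (squared) on an interval (0, L) is
  ||u||_{H^1}^2 = ∫_0^L u(x)^2 dx + ∫_0^L u'(x)^2 dx.
Compute u'(x) = -12*x**3 - 3*x**2 + 4*x - 1.
Then u(x)^2 = 9*x**8 + 6*x**7 - 11*x**6 + 2*x**5 + 24*x**4 + 2*x**3 - 11*x**2 + 6*x + 9 and u'(x)^2 = 144*x**6 + 72*x**5 - 87*x**4 + 22*x**2 - 8*x + 1.
Integrate each monomial from 0 to 5 using ∫_0^5 c·x^n dx = c·5^(n+1)/(n+1):
  ∫_0^5 u(x)^2 dx = ∫_0^5 (9*x^8 + 6*x^7 - 11*x^6 + 2*x^5 + 24*x^4 + 2*x^3 - 11*x^2 + 6*x + 9) dx. Term by term:
    ∫_0^5 9*x^8 dx = 1953125;  ∫_0^5 6*x^7 dx = 1171875/4;  ∫_0^5 -11*x^6 dx = -859375/7;
    ∫_0^5 2*x^5 dx = 15625/3;  ∫_0^5 24*x^4 dx = 15000;  ∫_0^5 2*x^3 dx = 625/2;
    ∫_0^5 -11*x^2 dx = -1375/3;  ∫_0^5 6*x dx = 75;  ∫_0^5 9 dx = 45.
  Sum: 1953125 + 1171875/4 − 859375/7 + 15625/3 + 15000 + 625/2 − 1375/3 + 75 + 45 = 60018235/28.
  ∫_0^5 u'(x)^2 dx = ∫_0^5 (144*x^6 + 72*x^5 - 87*x^4 + 22*x^2 - 8*x + 1) dx. Term by term:
    ∫_0^5 144*x^6 dx = 11250000/7;  ∫_0^5 72*x^5 dx = 187500;  ∫_0^5 -87*x^4 dx = -54375;
    ∫_0^5 22*x^2 dx = 2750/3;  ∫_0^5 -8*x dx = -100;  ∫_0^5 1 dx = 5.
  Sum: 11250000/7 + 187500 − 54375 + 2750/3 − 100 + 5 = 36562880/21.
Adding: ||u||_{H^1}^2 = 60018235/28 + 36562880/21 = 46615175/12.


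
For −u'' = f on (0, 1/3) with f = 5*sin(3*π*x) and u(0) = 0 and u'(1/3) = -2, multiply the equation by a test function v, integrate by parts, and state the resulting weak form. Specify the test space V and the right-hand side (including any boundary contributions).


V = {v ∈ H^1(0, 1/3) : v(0) = 0} (test functions vanish at x = 0 where u is specified); weak form: ∫_0^1/3 u'v' dx = ∫_0^1/3 (5*sin(3*π*x)) v dx − 2·v(1/3) for all v ∈ V.

Multiply both sides by a test function v and integrate from 0 to 1/3:
  ∫_0^1/3 −u''(x) v(x) dx = ∫_0^1/3 f(x) v(x) dx.
Integrate the LHS by parts once:
  ∫_0^1/3 −u'' v dx = −[u'(x) v(x)]_0^1/3 + ∫_0^1/3 u'(x) v'(x) dx.
Thus ∫_0^1/3 u'(x) v'(x) dx = ∫_0^1/3 f(x) v(x) dx + [u'(x) v(x)]_0^1/3.
Choose V so that boundary terms are either known or forced to vanish.
Mixed BC: u(0) = 0 (Dirichlet) and u'(1/3) = -2 (Neumann). Define V = {v ∈ H^1(0, 1/3) : v(0) = 0}. Then [u' v]_0^1/3 = u'(1/3)·v(1/3) − u'(0)·0 = − 2·v(1/3).
Weak formulation: find u (satisfying any essential BC) such that ∫_0^1/3 u'(x) v'(x) dx = ∫_0^1/3 f v dx − 2·v(1/3) for all v ∈ V (Dirichlet at 0 absorbed into V; Neumann datum at x = 1/3 contributes the boundary term).
Substituting f(x) = 5*sin(3*π*x), the right-hand side is ∫_0^1/3 (5*sin(3*π*x)) v dx − 2·v(1/3).


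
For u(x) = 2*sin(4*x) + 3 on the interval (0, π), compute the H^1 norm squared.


||u||_{H^1(0,π)}^2 = 43*π

u'(x) = 8*cos(4*x).
Expand u² and (u')² and integrate term by term on (0, π), using: for integers n ≥ 1, ∫_0^π sin²(nx) dx = ∫_0^π cos²(nx) dx = π/2; for n ≠ n', ∫_0^π sin(nx)sin(n'x) dx = ∫_0^π cos(nx)cos(n'x) dx = 0; and by product-to-sum, ∫_0^π sin(nx)cos(n'x) dx = ½∫_0^π [sin((n+n')x) + sin((n−n')x)] dx, which is 0 when n+n' is even and 2n/(n²−n'²) when n+n' is odd (it need not vanish on (0, π)). For the constant mode: ∫_0^π 1 dx = π, ∫_0^π cos(nx) dx = 0, ∫_0^π sin(nx) dx = (1−(−1)^n)/n.
  u² squared terms: (3)²·∫1 dx = 9·π = 9*π;  (2)²·∫sin(4x)² dx = 4·π/2 = 2*π.
  u² cross terms: 2·(3)·(2)·∫1·sin(4x) dx = 12·(0) = 0.
  So ∫_0^π u² dx = 9*π + 2*π + 0 = 11*π.
  (u')² squared terms: (8)²·∫cos(4x)² dx = 64·π/2 = 32*π.
  So ∫_0^π (u')² dx = 32*π.
||u||_{H^1}^2 = (11*π) + (32*π) = 43*π.


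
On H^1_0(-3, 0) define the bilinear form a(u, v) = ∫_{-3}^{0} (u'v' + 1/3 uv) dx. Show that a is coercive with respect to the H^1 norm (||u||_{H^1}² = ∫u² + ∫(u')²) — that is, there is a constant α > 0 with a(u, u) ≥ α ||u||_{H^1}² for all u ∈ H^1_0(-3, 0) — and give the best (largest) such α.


α = (3 + π^2)/(9 + π^2)

Coercivity of a(·,·) on H^1_0(-3, 0) means a(u, u) ≥ α ||u||_{H^1}² for every u ∈ H^1_0.
The interval has length L = 3, and Poincaré/coercivity depend only on L. Here a(u, u) = ∫(u')² + (1/3)·∫u².
Here 0 < c = 1/3 < 1. The condition a(u,u) ≥ α||u||_{H^1}² reads (1−α)∫(u')² ≥ (α−c)∫u². Any admissible α is ≤ 1 (rapidly oscillating u have ∫u²/∫(u')² → 0), and α = 1 would force 0 ≥ (1−c)∫u², impossible since c < 1; so 1−α > 0. By the sharp Poincaré inequality on H^1_0 of an interval of length L, ∫(u')² ≥ (π/L)²∫u² with equality for the first sine mode sin(π(x−x₀)/L) (x₀ the left endpoint), so the inequality holds for all u iff (1−α)(π/L)² ≥ α − c, i.e. α ≤ ((π/L)² + c)/((π/L)² + 1) = (1 + c(L/π)²)/(1 + (L/π)²). With (π/L)² = π^2/9 and c = 1/3, the largest admissible constant is α = ((π/L)² + c)/((π/L)² + 1).
Simplifying, α = (3 + π^2)/(9 + π^2).


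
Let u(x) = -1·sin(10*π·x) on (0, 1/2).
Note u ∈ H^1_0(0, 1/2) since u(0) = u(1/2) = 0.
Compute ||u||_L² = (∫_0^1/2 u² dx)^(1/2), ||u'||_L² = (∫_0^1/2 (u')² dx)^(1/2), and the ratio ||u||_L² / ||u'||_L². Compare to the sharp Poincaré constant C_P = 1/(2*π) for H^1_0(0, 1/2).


||u||_L² / ||u'||_L² = 1/(10*π) < C_P = 1/(2*π).

u(x) = -1·sin(10*π·x), so u'(x) = -10*π*cos(10*π*x).
Writing u(x) = A·sin(kπx/L) with A = -1 and k = 5, use ∫_0^L sin²(kπx/L) dx = L/2 and ∫_0^L cos²(kπx/L) dx = L/2.
u² = 1·sin²(10*π·x) and (u')² = 100*π^2·cos²(10*π·x), and each of sin², cos² integrates to L/2 = 1/4 over (0, 1/2).
∫_0^1/2 u² dx = 1/4, so ||u||_L² = 1/2.
∫_0^1/2 (u')² dx = 25*π^2, so ||u'||_L² = 5*π.
Ratio ||u||_L² / ||u'||_L² = 1/(10*π).
Sharp Poincaré constant on H^1_0(0, 1/2) is C_P = L/π = 1/(2*π), achieved by sin(2*π·x).
This is the k = 5 harmonic; the ratio L/(kπ) is strictly less than C_P = L/π, consistent with the sharp inequality ||u||_L² ≤ C_P ||u'||_L².


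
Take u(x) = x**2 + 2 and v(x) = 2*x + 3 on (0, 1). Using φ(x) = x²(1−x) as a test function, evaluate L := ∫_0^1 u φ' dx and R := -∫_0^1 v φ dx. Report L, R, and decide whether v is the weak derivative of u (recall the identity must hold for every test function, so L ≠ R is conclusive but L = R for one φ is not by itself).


LHS = -1/10, RHS = -7/20. No, v is not the weak derivative of u.

u(x) = x**2 + 2, classical derivative u'(x) = 2*x.
φ(x) = x²(1−x), so φ'(x) = x*(2 - 3*x).
Note φ(0) = φ(1) = 0, so the boundary term u·φ vanishes.
LHS = ∫_0^1 u(x) φ'(x) dx = ∫_0^1 (-3*x^4 + 2*x^3 - 6*x^2 + 4*x) dx. Term by term:
  ∫_0^1 -3*x^4 dx = -3/5;  ∫_0^1 2*x^3 dx = 1/2;  ∫_0^1 -6*x^2 dx = -2;
  ∫_0^1 4*x dx = 2.
Sum: -3/5 + 1/2 − 2 + 2 = -1/10.
So LHS = -1/10.
∫_0^1 v(x) φ(x) dx = ∫_0^1 (-2*x^4 - x^3 + 3*x^2) dx. Term by term:
  ∫_0^1 -2*x^4 dx = -2/5;  ∫_0^1 -x^3 dx = -1/4;  ∫_0^1 3*x^2 dx = 1.
Sum: -2/5 − 1/4 + 1 = 7/20.
So RHS = -∫_0^1 v(x) φ(x) dx = -7/20.
LHS − RHS = 1/4 ≠ 0, so the identity fails.
(For a valid weak derivative the identity must hold for EVERY test function, in particular this one. The failure shows v is NOT the weak derivative of u.)
Correct weak derivative would be u'(x) = 2*x.


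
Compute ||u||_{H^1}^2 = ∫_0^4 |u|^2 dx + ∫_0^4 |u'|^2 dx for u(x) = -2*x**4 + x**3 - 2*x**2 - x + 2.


||u||_{H^1}^2 = 74236604/315

The H^1 norm (squared) on an interval (0, L) is
  ||u||_{H^1}^2 = ∫_0^L u(x)^2 dx + ∫_0^L u'(x)^2 dx.
Compute u'(x) = -8*x**3 + 3*x**2 - 4*x - 1.
Then u(x)^2 = 4*x**8 - 4*x**7 + 9*x**6 - 6*x**4 + 8*x**3 - 7*x**2 - 4*x + 4 and u'(x)^2 = 64*x**6 - 48*x**5 + 73*x**4 - 8*x**3 + 10*x**2 + 8*x + 1.
Integrate each monomial from 0 to 4 using ∫_0^4 c·x^n dx = c·4^(n+1)/(n+1):
  ∫_0^4 u(x)^2 dx = ∫_0^4 (4*x^8 - 4*x^7 + 9*x^6 - 6*x^4 + 8*x^3 - 7*x^2 - 4*x + 4) dx. Term by term:
    ∫_0^4 4*x^8 dx = 1048576/9;  ∫_0^4 -4*x^7 dx = -32768;  ∫_0^4 9*x^6 dx = 147456/7;
    ∫_0^4 -6*x^4 dx = -6144/5;  ∫_0^4 8*x^3 dx = 512;  ∫_0^4 -7*x^2 dx = -448/3;
    ∫_0^4 -4*x dx = -32;  ∫_0^4 4 dx = 16.
  Sum: 1048576/9 − 32768 + 147456/7 − 6144/5 + 512 − 448/3 − 32 + 16 = 32735888/315.
  ∫_0^4 u'(x)^2 dx = ∫_0^4 (64*x^6 - 48*x^5 + 73*x^4 - 8*x^3 + 10*x^2 + 8*x + 1) dx. Term by term:
    ∫_0^4 64*x^6 dx = 1048576/7;  ∫_0^4 -48*x^5 dx = -32768;  ∫_0^4 73*x^4 dx = 74752/5;
    ∫_0^4 -8*x^3 dx = -512;  ∫_0^4 10*x^2 dx = 640/3;  ∫_0^4 8*x dx = 64;
    ∫_0^4 1 dx = 4.
  Sum: 1048576/7 − 32768 + 74752/5 − 512 + 640/3 + 64 + 4 = 13833572/105.
Adding: ||u||_{H^1}^2 = 32735888/315 + 13833572/105 = 74236604/315.


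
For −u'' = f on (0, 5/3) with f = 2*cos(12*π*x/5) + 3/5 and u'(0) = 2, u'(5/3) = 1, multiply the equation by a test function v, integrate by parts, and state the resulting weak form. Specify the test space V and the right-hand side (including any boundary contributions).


V = H^1(0, 5/3) (v unrestricted at boundary; u is determined up to an additive constant); weak form: ∫_0^5/3 u'v' dx = ∫_0^5/3 (2*cos(12*π*x/5) + 3/5) v dx + v(5/3) − 2·v(0) for all v ∈ V.

Multiply both sides by a test function v and integrate from 0 to 5/3:
  ∫_0^5/3 −u''(x) v(x) dx = ∫_0^5/3 f(x) v(x) dx.
Integrate the LHS by parts once:
  ∫_0^5/3 −u'' v dx = −[u'(x) v(x)]_0^5/3 + ∫_0^5/3 u'(x) v'(x) dx.
Thus ∫_0^5/3 u'(x) v'(x) dx = ∫_0^5/3 f(x) v(x) dx + [u'(x) v(x)]_0^5/3.
Choose V so that boundary terms are either known or forced to vanish.
u has inhomogeneous Neumann u'(0) = 2, u'(5/3) = 1. [u' v]_0^5/3 = (1)·v(5/3) − (2)·v(0) = v(5/3) − 2·v(0). Take V = H^1(0, 5/3); boundary term becomes part of RHS.
Weak formulation: find u (satisfying any essential BC) such that ∫_0^5/3 u'(x) v'(x) dx = ∫_0^5/3 f v dx + v(5/3) − 2·v(0) for all v ∈ V (Neumann data are natural BCs: they enter the RHS as boundary terms).
Substituting f(x) = 2*cos(12*π*x/5) + 3/5, the right-hand side is ∫_0^5/3 (2*cos(12*π*x/5) + 3/5) v dx + v(5/3) − 2·v(0).
Compatibility check (pure Neumann): taking v ≡ 1 ∈ V gives 0 = ∫_0^5/3 f dx + (1) − (2), i.e. ∫_0^5/3 f dx must equal u'(0) − u'(5/3) = 1. Indeed ∫_0^5/3 (2*cos(12*π*x/5) + 3/5) dx = 1, so the data are compatible. The solution is then unique only up to an additive constant (fix it e.g. by requiring ∫_0^5/3 u dx = 0).
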